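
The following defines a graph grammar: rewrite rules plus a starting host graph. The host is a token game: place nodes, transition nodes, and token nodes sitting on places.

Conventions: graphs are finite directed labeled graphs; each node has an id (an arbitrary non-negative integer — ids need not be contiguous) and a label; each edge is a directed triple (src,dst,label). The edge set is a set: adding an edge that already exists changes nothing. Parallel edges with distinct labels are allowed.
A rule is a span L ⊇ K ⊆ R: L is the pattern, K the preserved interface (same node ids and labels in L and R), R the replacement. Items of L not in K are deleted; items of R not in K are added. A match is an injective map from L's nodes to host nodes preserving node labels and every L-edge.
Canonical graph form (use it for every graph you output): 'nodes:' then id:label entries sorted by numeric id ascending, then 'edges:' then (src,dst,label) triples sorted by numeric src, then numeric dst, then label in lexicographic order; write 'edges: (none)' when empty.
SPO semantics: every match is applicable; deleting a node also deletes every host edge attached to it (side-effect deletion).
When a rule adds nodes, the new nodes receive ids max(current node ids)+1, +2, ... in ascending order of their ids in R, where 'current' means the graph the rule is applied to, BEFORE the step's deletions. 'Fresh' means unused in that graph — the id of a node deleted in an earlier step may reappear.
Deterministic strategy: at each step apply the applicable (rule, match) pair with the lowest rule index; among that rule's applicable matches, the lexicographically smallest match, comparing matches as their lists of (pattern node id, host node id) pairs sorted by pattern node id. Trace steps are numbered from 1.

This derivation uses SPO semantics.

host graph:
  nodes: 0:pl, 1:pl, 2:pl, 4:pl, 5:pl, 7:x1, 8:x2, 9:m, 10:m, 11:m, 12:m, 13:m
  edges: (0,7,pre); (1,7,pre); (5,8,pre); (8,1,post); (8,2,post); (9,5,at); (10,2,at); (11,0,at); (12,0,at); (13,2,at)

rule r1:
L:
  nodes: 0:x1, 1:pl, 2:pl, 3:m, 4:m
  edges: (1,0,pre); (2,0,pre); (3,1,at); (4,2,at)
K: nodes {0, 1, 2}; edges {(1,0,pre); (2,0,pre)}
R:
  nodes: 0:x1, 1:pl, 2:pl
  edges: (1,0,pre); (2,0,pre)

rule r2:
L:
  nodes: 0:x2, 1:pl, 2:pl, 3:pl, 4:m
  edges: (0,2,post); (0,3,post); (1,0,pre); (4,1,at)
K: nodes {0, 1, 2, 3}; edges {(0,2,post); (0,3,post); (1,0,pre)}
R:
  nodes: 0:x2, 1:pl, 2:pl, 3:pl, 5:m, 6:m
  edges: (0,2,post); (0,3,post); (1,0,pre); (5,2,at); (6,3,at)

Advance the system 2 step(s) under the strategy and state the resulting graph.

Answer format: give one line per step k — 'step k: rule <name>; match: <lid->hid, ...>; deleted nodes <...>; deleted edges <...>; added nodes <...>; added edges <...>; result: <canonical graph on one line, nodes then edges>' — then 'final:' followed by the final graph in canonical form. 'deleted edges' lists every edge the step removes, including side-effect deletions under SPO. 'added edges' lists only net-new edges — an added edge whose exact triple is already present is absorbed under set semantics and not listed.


step 1: rule r2; match: 0->8, 1->5, 2->1, 3->2, 4->9; deleted nodes 9; deleted edges (9,5,at); added nodes 14, 15; added edges (14,1,at); (15,2,at); result: nodes: 0:pl, 1:pl, 2:pl, 4:pl, 5:pl, 7:x1, 8:x2, 10:m, 11:m, 12:m, 13:m, 14:m, 15:m edges: (0,7,pre); (1,7,pre); (5,8,pre); (8,1,post); (8,2,post); (10,2,at); (11,0,at); (12,0,at); (13,2,at); (14,1,at); (15,2,at)
step 2: rule r1; match: 0->7, 1->0, 2->1, 3->11, 4->14; deleted nodes 11, 14; deleted edges (11,0,at); (14,1,at); added nodes (none); added edges (none); result: nodes: 0:pl, 1:pl, 2:pl, 4:pl, 5:pl, 7:x1, 8:x2, 10:m, 12:m, 13:m, 15:m edges: (0,7,pre); (1,7,pre); (5,8,pre); (8,1,post); (8,2,post); (10,2,at); (12,0,at); (13,2,at); (15,2,at)
final:
nodes: 0:pl, 1:pl, 2:pl, 4:pl, 5:pl, 7:x1, 8:x2, 10:m, 12:m, 13:m, 15:m
edges: (0,7,pre); (1,7,pre); (5,8,pre); (8,1,post); (8,2,post); (10,2,at); (12,0,at); (13,2,at); (15,2,at)


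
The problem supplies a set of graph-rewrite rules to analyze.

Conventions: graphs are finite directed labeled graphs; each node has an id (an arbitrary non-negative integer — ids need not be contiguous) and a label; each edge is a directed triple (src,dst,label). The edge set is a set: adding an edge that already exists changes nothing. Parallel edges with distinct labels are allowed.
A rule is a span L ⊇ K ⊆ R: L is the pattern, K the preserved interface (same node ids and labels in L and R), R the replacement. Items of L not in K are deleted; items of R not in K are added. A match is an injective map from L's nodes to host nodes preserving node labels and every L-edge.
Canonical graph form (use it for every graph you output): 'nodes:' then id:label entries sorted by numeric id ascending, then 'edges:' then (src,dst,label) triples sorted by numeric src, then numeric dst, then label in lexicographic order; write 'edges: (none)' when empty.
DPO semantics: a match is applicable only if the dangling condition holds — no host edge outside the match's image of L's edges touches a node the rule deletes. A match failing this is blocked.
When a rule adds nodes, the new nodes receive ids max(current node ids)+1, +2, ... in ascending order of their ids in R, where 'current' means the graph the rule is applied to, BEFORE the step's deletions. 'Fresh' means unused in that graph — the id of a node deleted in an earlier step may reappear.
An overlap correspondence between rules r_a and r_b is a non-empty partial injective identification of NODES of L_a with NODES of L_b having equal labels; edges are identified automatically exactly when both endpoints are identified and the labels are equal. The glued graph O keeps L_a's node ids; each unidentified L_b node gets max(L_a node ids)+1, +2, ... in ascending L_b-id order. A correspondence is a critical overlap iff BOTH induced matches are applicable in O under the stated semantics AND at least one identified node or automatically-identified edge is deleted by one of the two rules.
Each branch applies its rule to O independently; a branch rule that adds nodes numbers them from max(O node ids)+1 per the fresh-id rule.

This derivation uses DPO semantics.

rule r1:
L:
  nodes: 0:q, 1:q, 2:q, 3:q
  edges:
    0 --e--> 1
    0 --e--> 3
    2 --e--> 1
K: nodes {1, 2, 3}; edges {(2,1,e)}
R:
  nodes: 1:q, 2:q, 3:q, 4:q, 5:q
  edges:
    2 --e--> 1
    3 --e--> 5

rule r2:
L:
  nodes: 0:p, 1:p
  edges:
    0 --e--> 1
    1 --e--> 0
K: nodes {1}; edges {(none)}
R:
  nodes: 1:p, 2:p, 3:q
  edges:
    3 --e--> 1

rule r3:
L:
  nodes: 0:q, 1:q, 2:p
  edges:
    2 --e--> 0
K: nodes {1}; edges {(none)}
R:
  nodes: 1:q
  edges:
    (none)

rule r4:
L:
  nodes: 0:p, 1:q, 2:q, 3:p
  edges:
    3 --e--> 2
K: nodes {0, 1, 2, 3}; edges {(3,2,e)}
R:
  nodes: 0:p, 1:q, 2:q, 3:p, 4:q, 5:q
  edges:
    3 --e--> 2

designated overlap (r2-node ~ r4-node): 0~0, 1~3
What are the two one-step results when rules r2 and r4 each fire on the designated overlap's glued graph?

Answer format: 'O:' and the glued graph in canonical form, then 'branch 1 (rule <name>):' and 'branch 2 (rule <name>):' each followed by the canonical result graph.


O:
nodes: 0:p, 1:p, 2:q, 3:q
edges: (0,1,e); (1,0,e); (1,3,e)
branch 1 (rule r2):
nodes: 1:p, 2:q, 3:q, 4:p, 5:q
edges: (1,3,e); (5,1,e)
branch 2 (rule r4):
nodes: 0:p, 1:p, 2:q, 3:q, 4:q, 5:q
edges: (0,1,e); (1,0,e); (1,3,e)


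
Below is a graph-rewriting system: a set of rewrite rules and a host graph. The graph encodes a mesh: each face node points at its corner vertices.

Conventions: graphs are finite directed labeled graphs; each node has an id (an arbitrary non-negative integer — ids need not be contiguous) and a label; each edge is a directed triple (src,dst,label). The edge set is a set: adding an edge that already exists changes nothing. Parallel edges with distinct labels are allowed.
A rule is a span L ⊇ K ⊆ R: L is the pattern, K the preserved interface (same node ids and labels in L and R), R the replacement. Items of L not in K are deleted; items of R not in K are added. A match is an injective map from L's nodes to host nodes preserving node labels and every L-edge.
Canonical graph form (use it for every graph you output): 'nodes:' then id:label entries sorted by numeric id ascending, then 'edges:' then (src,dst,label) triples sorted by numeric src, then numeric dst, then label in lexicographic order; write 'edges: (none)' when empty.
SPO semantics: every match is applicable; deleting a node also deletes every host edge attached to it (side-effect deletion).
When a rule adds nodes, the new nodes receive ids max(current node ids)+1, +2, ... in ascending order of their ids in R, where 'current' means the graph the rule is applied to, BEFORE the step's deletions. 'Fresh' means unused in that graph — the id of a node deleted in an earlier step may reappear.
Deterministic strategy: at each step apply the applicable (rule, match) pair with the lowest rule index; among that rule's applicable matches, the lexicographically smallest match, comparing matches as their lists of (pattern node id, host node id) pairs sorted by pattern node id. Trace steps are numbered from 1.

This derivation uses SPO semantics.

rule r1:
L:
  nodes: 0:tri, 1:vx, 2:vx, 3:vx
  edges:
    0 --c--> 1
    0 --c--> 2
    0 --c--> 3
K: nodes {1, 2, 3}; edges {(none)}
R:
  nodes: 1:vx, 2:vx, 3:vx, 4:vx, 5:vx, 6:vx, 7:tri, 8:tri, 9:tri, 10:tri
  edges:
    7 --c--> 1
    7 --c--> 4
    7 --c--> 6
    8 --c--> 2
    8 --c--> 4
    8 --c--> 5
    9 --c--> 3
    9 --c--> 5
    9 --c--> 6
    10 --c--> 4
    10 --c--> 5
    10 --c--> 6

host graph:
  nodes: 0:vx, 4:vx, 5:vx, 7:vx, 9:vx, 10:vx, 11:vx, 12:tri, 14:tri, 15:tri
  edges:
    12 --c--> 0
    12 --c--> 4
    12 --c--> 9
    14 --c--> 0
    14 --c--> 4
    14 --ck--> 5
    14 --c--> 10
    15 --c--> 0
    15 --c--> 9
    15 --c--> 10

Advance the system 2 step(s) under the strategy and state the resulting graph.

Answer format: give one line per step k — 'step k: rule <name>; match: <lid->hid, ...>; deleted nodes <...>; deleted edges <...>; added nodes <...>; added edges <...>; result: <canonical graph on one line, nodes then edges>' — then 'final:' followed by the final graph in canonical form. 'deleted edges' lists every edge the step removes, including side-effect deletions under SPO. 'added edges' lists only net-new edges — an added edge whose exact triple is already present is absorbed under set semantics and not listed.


step 1: rule r1; match: 0->12, 1->0, 2->4, 3->9; deleted nodes 12; deleted edges (12,0,c); (12,4,c); (12,9,c); added nodes 16, 17, 18, 19, 20, 21, 22; added edges (19,0,c); (19,16,c); (19,18,c); (20,4,c); (20,16,c); (20,17,c); (21,9,c); (21,17,c); (21,18,c); (22,16,c); (22,17,c); (22,18,c); result: nodes: 0:vx, 4:vx, 5:vx, 7:vx, 9:vx, 10:vx, 11:vx, 14:tri, 15:tri, 16:vx, 17:vx, 18:vx, 19:tri, 20:tri, 21:tri, 22:tri edges: (14,0,c); (14,4,c); (14,5,ck); (14,10,c); (15,0,c); (15,9,c); (15,10,c); (19,0,c); (19,16,c); (19,18,c); (20,4,c); (20,16,c); (20,17,c); (21,9,c); (21,17,c); (21,18,c); (22,16,c); (22,17,c); (22,18,c)
step 2: rule r1; match: 0->14, 1->0, 2->4, 3->10; deleted nodes 14; deleted edges (14,0,c); (14,4,c); (14,5,ck); (14,10,c); added nodes 23, 24, 25, 26, 27, 28, 29; added edges (26,0,c); (26,23,c); (26,25,c); (27,4,c); (27,23,c); (27,24,c); (28,10,c); (28,24,c); (28,25,c); (29,23,c); (29,24,c); (29,25,c); result: nodes: 0:vx, 4:vx, 5:vx, 7:vx, 9:vx, 10:vx, 11:vx, 15:tri, 16:vx, 17:vx, 18:vx, 19:tri, 20:tri, 21:tri, 22:tri, 23:vx, 24:vx, 25:vx, 26:tri, 27:tri, 28:tri, 29:tri edges: (15,0,c); (15,9,c); (15,10,c); (19,0,c); (19,16,c); (19,18,c); (20,4,c); (20,16,c); (20,17,c); (21,9,c); (21,17,c); (21,18,c); (22,16,c); (22,17,c); (22,18,c); (26,0,c); (26,23,c); (26,25,c); (27,4,c); (27,23,c); (27,24,c); (28,10,c); (28,24,c); (28,25,c); (29,23,c); (29,24,c); (29,25,c)
final:
nodes: 0:vx, 4:vx, 5:vx, 7:vx, 9:vx, 10:vx, 11:vx, 15:tri, 16:vx, 17:vx, 18:vx, 19:tri, 20:tri, 21:tri, 22:tri, 23:vx, 24:vx, 25:vx, 26:tri, 27:tri, 28:tri, 29:tri
edges: (15,0,c); (15,9,c); (15,10,c); (19,0,c); (19,16,c); (19,18,c); (20,4,c); (20,16,c); (20,17,c); (21,9,c); (21,17,c); (21,18,c); (22,16,c); (22,17,c); (22,18,c); (26,0,c); (26,23,c); (26,25,c); (27,4,c); (27,23,c); (27,24,c); (28,10,c); (28,24,c); (28,25,c); (29,23,c); (29,24,c); (29,25,c)


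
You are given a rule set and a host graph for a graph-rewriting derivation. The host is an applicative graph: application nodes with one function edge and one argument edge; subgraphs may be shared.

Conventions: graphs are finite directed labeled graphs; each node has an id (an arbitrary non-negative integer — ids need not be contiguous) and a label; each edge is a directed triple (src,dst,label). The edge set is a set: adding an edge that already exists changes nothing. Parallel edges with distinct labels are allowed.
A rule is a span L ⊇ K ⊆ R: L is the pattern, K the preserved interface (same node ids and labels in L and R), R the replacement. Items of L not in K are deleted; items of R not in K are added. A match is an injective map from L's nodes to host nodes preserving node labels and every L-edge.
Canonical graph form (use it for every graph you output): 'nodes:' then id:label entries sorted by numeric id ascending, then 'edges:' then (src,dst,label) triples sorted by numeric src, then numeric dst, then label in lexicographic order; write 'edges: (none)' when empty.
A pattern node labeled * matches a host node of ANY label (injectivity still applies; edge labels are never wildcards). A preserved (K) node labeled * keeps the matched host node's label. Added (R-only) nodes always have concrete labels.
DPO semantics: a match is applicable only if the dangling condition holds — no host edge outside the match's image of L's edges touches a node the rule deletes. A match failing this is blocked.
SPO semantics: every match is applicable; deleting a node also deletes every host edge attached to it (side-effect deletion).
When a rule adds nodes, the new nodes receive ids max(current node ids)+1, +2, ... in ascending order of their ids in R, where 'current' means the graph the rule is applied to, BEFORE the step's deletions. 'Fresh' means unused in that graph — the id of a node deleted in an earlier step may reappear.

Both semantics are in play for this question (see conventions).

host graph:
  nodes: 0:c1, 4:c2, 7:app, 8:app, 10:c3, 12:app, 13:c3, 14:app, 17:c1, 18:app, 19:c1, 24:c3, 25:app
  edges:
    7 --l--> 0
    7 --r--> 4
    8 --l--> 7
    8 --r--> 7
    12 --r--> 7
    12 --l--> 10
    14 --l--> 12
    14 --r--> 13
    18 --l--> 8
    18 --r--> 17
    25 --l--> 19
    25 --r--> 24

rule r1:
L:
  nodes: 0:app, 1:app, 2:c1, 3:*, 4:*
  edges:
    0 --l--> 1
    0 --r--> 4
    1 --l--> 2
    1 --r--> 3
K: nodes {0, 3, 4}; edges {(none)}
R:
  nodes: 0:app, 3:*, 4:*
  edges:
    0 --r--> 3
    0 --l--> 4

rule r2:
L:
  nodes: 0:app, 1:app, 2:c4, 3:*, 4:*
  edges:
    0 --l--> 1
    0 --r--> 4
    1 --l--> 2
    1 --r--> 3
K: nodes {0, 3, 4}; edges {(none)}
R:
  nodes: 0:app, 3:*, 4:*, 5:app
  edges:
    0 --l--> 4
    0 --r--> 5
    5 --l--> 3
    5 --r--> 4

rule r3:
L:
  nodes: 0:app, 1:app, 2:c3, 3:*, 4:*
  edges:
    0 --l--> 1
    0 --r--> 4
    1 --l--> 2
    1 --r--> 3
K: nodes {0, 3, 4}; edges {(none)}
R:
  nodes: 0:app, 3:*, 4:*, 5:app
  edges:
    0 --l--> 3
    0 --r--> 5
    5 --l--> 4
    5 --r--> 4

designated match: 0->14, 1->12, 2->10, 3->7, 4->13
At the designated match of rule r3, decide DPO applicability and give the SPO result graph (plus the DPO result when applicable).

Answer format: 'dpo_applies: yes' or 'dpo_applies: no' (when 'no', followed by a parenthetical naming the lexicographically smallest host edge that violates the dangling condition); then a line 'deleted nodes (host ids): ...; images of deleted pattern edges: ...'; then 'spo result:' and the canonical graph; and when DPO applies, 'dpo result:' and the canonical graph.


dpo_applies: yes
deleted nodes (host ids): 10, 12; images of deleted pattern edges: (12,7,r); (12,10,l); (14,12,l); (14,13,r)
spo result:
nodes: 0:c1, 4:c2, 7:app, 8:app, 13:c3, 14:app, 17:c1, 18:app, 19:c1, 24:c3, 25:app, 26:app
edges: (7,0,l); (7,4,r); (8,7,l); (8,7,r); (14,7,l); (14,26,r); (18,8,l); (18,17,r); (25,19,l); (25,24,r); (26,13,l); (26,13,r)
dpo result:
nodes: 0:c1, 4:c2, 7:app, 8:app, 13:c3, 14:app, 17:c1, 18:app, 19:c1, 24:c3, 25:app, 26:app
edges: (7,0,l); (7,4,r); (8,7,l); (8,7,r); (14,7,l); (14,26,r); (18,8,l); (18,17,r); (25,19,l); (25,24,r); (26,13,l); (26,13,r)


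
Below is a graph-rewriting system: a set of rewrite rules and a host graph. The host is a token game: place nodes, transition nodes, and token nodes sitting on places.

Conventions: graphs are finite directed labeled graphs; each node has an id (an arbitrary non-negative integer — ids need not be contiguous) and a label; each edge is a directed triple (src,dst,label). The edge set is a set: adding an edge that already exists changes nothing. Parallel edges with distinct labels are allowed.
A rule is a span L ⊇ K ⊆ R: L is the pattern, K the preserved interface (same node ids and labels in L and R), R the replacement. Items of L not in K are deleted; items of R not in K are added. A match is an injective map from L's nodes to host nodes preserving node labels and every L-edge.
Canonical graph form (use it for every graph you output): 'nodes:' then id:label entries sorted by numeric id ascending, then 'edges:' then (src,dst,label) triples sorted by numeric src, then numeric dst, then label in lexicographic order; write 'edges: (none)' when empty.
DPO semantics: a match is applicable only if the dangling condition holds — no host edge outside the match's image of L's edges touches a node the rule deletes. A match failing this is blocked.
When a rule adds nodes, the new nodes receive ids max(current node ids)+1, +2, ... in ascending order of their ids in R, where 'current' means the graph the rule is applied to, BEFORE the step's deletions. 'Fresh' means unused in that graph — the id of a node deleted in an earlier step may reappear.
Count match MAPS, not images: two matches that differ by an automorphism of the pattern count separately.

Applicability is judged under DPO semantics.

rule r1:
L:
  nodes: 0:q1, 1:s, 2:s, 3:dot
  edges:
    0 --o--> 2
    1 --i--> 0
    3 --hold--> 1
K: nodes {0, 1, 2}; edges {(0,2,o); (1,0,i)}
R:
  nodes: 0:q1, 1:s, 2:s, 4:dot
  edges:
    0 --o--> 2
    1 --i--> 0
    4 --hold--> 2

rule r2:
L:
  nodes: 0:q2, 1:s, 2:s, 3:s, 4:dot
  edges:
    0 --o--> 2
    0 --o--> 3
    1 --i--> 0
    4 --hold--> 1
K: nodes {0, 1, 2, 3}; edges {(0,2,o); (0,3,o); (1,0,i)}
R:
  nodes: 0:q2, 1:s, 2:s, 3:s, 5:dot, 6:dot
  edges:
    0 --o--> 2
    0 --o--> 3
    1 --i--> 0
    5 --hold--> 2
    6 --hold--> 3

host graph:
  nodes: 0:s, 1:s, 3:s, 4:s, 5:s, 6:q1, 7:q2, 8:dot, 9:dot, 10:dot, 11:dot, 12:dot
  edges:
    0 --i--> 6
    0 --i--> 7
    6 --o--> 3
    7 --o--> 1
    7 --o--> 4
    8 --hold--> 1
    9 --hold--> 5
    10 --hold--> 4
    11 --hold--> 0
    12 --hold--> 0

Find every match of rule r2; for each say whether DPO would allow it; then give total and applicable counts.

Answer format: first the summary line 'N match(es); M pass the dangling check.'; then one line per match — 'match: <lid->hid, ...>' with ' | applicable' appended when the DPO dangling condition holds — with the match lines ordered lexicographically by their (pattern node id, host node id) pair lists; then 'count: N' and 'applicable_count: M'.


4 match(es); 4 pass the dangling check.
match: 0->7, 1->0, 2->1, 3->4, 4->11 | applicable
match: 0->7, 1->0, 2->1, 3->4, 4->12 | applicable
match: 0->7, 1->0, 2->4, 3->1, 4->11 | applicable
match: 0->7, 1->0, 2->4, 3->1, 4->12 | applicable
count: 4
applicable_count: 4


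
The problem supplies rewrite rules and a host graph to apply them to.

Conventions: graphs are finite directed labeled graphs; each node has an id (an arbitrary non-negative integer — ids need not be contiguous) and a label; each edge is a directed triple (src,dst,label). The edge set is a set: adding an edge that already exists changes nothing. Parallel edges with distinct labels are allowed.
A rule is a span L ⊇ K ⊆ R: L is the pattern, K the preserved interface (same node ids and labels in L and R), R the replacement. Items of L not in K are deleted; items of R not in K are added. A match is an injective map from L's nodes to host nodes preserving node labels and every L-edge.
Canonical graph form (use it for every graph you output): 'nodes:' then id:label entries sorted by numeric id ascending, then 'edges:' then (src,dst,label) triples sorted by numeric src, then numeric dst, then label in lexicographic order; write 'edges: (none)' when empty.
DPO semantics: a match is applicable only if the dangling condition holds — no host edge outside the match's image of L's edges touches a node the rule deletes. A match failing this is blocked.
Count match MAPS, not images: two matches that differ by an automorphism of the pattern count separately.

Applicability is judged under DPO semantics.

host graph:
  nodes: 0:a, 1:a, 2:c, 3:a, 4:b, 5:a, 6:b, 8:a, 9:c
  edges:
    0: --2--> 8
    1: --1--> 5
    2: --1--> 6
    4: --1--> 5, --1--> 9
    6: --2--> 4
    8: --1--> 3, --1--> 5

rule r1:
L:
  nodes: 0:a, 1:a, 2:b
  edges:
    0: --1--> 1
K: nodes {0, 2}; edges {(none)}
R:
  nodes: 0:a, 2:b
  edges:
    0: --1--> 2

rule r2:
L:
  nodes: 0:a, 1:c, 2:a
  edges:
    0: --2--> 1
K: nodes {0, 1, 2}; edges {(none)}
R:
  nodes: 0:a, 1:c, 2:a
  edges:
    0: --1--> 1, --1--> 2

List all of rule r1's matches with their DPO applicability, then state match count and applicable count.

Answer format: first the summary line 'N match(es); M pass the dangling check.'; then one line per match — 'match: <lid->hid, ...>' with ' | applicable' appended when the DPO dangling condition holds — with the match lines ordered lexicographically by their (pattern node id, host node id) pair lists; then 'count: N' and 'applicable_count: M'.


6 match(es); 2 pass the dangling check.
match: 0->1, 1->5, 2->4
match: 0->1, 1->5, 2->6
match: 0->8, 1->3, 2->4 | applicable
match: 0->8, 1->3, 2->6 | applicable
match: 0->8, 1->5, 2->4
match: 0->8, 1->5, 2->6
count: 6
applicable_count: 2


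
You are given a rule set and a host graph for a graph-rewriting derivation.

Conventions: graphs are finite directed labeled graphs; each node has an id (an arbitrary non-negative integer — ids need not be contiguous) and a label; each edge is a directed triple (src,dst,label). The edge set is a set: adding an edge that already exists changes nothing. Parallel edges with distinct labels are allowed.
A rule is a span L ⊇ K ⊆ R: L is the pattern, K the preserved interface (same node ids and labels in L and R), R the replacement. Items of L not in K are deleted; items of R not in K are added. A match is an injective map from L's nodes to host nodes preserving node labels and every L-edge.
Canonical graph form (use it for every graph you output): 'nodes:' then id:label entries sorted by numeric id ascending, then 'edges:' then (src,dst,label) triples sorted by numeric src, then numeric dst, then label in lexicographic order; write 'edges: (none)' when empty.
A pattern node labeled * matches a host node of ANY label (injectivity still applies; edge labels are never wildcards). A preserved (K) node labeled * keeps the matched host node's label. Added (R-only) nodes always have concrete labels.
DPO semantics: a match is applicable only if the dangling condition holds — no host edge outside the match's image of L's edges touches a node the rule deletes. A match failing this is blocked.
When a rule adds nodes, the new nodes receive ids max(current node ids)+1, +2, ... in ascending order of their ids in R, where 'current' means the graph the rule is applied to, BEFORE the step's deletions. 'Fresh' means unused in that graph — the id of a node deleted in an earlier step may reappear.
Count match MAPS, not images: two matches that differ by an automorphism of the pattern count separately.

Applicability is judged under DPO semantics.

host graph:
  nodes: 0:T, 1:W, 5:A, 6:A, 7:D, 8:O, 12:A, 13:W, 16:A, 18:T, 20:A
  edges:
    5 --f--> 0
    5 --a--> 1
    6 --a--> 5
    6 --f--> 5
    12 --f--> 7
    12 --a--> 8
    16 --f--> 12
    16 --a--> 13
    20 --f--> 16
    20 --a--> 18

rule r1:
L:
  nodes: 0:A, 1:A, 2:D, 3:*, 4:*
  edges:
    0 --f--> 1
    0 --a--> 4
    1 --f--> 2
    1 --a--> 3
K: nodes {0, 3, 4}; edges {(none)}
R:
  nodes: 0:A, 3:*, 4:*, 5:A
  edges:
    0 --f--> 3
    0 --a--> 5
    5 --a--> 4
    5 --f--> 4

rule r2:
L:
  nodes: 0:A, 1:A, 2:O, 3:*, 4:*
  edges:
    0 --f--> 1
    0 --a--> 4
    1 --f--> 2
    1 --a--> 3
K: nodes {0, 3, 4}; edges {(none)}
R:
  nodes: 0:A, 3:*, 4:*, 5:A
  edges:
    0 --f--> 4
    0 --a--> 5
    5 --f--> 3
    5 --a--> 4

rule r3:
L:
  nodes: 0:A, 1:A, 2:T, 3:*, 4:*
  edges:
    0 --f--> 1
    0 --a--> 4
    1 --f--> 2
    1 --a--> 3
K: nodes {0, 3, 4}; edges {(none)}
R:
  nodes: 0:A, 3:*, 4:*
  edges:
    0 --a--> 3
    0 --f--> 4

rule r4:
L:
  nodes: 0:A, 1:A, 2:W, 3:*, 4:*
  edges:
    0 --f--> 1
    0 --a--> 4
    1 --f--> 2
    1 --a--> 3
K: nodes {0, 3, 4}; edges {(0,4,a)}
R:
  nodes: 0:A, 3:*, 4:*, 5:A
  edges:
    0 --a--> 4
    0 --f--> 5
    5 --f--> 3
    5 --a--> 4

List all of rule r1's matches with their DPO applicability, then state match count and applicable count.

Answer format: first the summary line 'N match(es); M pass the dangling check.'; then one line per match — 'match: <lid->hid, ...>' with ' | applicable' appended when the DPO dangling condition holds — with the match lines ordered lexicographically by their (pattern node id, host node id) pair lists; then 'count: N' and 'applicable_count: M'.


1 match(es); 1 pass the dangling check.
match: 0->16, 1->12, 2->7, 3->8, 4->13 | applicable
count: 1
applicable_count: 1


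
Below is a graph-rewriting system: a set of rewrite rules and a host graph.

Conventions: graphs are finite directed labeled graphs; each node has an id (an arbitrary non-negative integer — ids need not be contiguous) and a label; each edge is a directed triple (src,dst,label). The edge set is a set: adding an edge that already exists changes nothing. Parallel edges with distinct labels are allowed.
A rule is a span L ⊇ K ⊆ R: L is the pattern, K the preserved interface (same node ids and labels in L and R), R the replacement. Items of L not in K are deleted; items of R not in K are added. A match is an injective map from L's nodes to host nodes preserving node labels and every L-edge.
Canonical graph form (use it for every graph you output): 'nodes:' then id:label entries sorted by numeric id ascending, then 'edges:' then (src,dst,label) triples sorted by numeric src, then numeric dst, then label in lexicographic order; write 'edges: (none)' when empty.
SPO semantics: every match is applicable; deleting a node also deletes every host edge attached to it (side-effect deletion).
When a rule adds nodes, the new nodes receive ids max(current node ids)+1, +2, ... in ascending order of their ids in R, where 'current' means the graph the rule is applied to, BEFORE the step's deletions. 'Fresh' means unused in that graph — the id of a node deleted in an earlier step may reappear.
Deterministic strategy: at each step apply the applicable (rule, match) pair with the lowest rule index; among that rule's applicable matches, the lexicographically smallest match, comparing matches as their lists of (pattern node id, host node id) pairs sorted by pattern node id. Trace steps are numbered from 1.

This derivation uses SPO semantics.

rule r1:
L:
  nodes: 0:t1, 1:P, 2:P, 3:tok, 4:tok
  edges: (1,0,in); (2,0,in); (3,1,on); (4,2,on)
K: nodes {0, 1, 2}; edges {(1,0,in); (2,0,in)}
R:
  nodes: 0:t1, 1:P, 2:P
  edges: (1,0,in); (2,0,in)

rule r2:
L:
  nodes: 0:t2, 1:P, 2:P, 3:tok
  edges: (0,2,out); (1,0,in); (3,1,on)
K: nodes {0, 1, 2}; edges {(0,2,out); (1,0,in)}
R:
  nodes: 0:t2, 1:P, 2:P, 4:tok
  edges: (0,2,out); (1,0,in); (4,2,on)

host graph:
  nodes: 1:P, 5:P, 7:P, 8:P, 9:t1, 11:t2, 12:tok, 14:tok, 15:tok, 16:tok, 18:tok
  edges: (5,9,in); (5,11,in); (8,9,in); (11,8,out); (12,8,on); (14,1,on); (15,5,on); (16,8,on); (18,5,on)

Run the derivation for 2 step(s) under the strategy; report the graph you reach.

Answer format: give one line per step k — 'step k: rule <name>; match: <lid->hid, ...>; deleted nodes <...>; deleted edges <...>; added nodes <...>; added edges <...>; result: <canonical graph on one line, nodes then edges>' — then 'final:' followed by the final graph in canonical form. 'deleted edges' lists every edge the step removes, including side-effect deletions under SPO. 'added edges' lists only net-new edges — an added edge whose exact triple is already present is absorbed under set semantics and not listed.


step 1: rule r1; match: 0->9, 1->5, 2->8, 3->15, 4->12; deleted nodes 12, 15; deleted edges (12,8,on); (15,5,on); added nodes (none); added edges (none); result: nodes: 1:P, 5:P, 7:P, 8:P, 9:t1, 11:t2, 14:tok, 16:tok, 18:tok edges: (5,9,in); (5,11,in); (8,9,in); (11,8,out); (14,1,on); (16,8,on); (18,5,on)
step 2: rule r1; match: 0->9, 1->5, 2->8, 3->18, 4->16; deleted nodes 16, 18; deleted edges (16,8,on); (18,5,on); added nodes (none); added edges (none); result: nodes: 1:P, 5:P, 7:P, 8:P, 9:t1, 11:t2, 14:tok edges: (5,9,in); (5,11,in); (8,9,in); (11,8,out); (14,1,on)
final:
nodes: 1:P, 5:P, 7:P, 8:P, 9:t1, 11:t2, 14:tok
edges: (5,9,in); (5,11,in); (8,9,in); (11,8,out); (14,1,on)


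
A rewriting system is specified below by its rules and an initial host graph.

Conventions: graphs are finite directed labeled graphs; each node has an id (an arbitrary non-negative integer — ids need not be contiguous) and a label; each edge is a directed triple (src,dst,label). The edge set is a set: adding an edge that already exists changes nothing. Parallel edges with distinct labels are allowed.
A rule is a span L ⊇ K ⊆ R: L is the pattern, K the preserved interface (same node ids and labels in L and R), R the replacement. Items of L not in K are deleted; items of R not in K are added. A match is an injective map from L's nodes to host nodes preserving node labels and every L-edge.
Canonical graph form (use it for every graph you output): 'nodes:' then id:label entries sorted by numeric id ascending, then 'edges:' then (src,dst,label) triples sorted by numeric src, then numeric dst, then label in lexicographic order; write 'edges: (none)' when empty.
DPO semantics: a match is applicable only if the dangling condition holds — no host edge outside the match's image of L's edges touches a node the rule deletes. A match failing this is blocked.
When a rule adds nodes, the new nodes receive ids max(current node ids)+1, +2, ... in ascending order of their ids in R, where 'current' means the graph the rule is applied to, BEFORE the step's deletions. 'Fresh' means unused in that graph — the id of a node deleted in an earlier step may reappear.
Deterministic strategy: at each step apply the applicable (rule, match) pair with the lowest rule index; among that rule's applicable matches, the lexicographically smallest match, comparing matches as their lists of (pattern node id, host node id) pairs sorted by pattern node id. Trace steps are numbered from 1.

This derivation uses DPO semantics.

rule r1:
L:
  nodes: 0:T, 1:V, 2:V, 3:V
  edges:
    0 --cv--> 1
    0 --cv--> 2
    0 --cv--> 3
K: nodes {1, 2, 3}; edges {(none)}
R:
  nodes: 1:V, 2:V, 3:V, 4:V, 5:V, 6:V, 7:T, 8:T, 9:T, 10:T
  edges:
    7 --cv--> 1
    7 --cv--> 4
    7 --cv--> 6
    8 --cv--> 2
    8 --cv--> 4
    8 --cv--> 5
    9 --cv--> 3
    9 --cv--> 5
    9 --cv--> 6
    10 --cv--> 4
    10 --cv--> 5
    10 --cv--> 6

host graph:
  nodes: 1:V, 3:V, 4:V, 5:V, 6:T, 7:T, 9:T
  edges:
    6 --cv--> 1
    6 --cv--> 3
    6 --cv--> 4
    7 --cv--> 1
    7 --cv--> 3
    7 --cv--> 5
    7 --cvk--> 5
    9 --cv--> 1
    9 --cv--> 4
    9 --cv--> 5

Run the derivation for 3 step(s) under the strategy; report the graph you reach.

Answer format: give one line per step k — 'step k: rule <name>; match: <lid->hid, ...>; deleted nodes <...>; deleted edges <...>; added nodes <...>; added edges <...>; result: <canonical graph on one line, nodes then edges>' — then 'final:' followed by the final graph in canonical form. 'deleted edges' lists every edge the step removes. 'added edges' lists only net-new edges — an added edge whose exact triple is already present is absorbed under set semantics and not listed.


step 1: rule r1; match: 0->6, 1->1, 2->3, 3->4; deleted nodes 6; deleted edges (6,1,cv); (6,3,cv); (6,4,cv); added nodes 10, 11, 12, 13, 14, 15, 16; added edges (13,1,cv); (13,10,cv); (13,12,cv); (14,3,cv); (14,10,cv); (14,11,cv); (15,4,cv); (15,11,cv); (15,12,cv); (16,10,cv); (16,11,cv); (16,12,cv); result: nodes: 1:V, 3:V, 4:V, 5:V, 7:T, 9:T, 10:V, 11:V, 12:V, 13:T, 14:T, 15:T, 16:T edges: (7,1,cv); (7,3,cv); (7,5,cv); (7,5,cvk); (9,1,cv); (9,4,cv); (9,5,cv); (13,1,cv); (13,10,cv); (13,12,cv); (14,3,cv); (14,10,cv); (14,11,cv); (15,4,cv); (15,11,cv); (15,12,cv); (16,10,cv); (16,11,cv); (16,12,cv)
step 2: rule r1; match: 0->9, 1->1, 2->4, 3->5; deleted nodes 9; deleted edges (9,1,cv); (9,4,cv); (9,5,cv); added nodes 17, 18, 19, 20, 21, 22, 23; added edges (20,1,cv); (20,17,cv); (20,19,cv); (21,4,cv); (21,17,cv); (21,18,cv); (22,5,cv); (22,18,cv); (22,19,cv); (23,17,cv); (23,18,cv); (23,19,cv); result: nodes: 1:V, 3:V, 4:V, 5:V, 7:T, 10:V, 11:V, 12:V, 13:T, 14:T, 15:T, 16:T, 17:V, 18:V, 19:V, 20:T, 21:T, 22:T, 23:T edges: (7,1,cv); (7,3,cv); (7,5,cv); (7,5,cvk); (13,1,cv); (13,10,cv); (13,12,cv); (14,3,cv); (14,10,cv); (14,11,cv); (15,4,cv); (15,11,cv); (15,12,cv); (16,10,cv); (16,11,cv); (16,12,cv); (20,1,cv); (20,17,cv); (20,19,cv); (21,4,cv); (21,17,cv); (21,18,cv); (22,5,cv); (22,18,cv); (22,19,cv); (23,17,cv); (23,18,cv); (23,19,cv)
step 3: rule r1; match: 0->13, 1->1, 2->10, 3->12; deleted nodes 13; deleted edges (13,1,cv); (13,10,cv); (13,12,cv); added nodes 24, 25, 26, 27, 28, 29, 30; added edges (27,1,cv); (27,24,cv); (27,26,cv); (28,10,cv); (28,24,cv); (28,25,cv); (29,12,cv); (29,25,cv); (29,26,cv); (30,24,cv); (30,25,cv); (30,26,cv); result: nodes: 1:V, 3:V, 4:V, 5:V, 7:T, 10:V, 11:V, 12:V, 14:T, 15:T, 16:T, 17:V, 18:V, 19:V, 20:T, 21:T, 22:T, 23:T, 24:V, 25:V, 26:V, 27:T, 28:T, 29:T, 30:T edges: (7,1,cv); (7,3,cv); (7,5,cv); (7,5,cvk); (14,3,cv); (14,10,cv); (14,11,cv); (15,4,cv); (15,11,cv); (15,12,cv); (16,10,cv); (16,11,cv); (16,12,cv); (20,1,cv); (20,17,cv); (20,19,cv); (21,4,cv); (21,17,cv); (21,18,cv); (22,5,cv); (22,18,cv); (22,19,cv); (23,17,cv); (23,18,cv); (23,19,cv); (27,1,cv); (27,24,cv); (27,26,cv); (28,10,cv); (28,24,cv); (28,25,cv); (29,12,cv); (29,25,cv); (29,26,cv); (30,24,cv); (30,25,cv); (30,26,cv)
final:
nodes: 1:V, 3:V, 4:V, 5:V, 7:T, 10:V, 11:V, 12:V, 14:T, 15:T, 16:T, 17:V, 18:V, 19:V, 20:T, 21:T, 22:T, 23:T, 24:V, 25:V, 26:V, 27:T, 28:T, 29:T, 30:T
edges: (7,1,cv); (7,3,cv); (7,5,cv); (7,5,cvk); (14,3,cv); (14,10,cv); (14,11,cv); (15,4,cv); (15,11,cv); (15,12,cv); (16,10,cv); (16,11,cv); (16,12,cv); (20,1,cv); (20,17,cv); (20,19,cv); (21,4,cv); (21,17,cv); (21,18,cv); (22,5,cv); (22,18,cv); (22,19,cv); (23,17,cv); (23,18,cv); (23,19,cv); (27,1,cv); (27,24,cv); (27,26,cv); (28,10,cv); (28,24,cv); (28,25,cv); (29,12,cv); (29,25,cv); (29,26,cv); (30,24,cv); (30,25,cv); (30,26,cv)


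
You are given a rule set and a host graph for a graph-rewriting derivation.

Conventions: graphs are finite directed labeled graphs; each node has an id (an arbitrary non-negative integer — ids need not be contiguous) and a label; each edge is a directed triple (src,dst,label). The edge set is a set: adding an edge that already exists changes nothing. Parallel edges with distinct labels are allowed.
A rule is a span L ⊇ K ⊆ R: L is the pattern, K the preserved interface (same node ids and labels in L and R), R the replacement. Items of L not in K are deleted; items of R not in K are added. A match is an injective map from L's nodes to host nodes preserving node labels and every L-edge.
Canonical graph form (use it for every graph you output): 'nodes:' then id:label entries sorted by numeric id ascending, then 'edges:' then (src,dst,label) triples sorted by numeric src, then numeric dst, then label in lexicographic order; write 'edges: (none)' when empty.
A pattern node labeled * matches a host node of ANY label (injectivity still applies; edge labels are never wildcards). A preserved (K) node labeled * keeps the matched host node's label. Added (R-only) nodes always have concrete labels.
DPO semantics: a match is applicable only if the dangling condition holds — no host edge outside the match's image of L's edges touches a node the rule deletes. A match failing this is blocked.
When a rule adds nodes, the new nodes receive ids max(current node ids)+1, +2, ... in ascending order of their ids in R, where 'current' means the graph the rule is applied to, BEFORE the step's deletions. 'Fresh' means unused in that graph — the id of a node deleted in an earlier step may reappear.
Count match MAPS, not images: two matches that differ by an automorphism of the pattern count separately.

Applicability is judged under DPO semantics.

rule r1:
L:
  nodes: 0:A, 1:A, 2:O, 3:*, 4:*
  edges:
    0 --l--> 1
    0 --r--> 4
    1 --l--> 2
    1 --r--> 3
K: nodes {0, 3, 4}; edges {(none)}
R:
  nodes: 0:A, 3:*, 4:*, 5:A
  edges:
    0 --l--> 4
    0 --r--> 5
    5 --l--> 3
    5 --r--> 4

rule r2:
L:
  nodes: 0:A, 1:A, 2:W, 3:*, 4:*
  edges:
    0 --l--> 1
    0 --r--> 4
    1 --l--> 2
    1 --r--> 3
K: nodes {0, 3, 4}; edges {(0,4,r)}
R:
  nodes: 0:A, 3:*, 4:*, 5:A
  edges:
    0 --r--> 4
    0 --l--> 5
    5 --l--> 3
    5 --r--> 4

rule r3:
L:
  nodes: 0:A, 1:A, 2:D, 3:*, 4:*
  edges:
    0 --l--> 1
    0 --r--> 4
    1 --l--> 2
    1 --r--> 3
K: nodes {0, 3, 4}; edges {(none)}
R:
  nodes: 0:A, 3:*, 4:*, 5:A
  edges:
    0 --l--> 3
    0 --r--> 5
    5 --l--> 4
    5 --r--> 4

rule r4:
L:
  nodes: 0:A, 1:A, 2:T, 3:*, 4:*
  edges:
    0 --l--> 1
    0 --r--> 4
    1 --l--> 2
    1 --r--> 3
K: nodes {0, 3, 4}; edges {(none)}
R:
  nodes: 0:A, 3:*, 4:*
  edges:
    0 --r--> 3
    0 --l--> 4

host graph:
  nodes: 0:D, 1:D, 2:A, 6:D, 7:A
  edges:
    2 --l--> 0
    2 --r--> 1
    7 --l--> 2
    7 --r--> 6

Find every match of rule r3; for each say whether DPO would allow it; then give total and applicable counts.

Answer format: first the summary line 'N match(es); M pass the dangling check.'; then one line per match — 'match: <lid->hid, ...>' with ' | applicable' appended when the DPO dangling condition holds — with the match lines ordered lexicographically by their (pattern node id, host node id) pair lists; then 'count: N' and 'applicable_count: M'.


1 match(es); 1 pass the dangling check.
match: 0->7, 1->2, 2->0, 3->1, 4->6 | applicable
count: 1
applicable_count: 1


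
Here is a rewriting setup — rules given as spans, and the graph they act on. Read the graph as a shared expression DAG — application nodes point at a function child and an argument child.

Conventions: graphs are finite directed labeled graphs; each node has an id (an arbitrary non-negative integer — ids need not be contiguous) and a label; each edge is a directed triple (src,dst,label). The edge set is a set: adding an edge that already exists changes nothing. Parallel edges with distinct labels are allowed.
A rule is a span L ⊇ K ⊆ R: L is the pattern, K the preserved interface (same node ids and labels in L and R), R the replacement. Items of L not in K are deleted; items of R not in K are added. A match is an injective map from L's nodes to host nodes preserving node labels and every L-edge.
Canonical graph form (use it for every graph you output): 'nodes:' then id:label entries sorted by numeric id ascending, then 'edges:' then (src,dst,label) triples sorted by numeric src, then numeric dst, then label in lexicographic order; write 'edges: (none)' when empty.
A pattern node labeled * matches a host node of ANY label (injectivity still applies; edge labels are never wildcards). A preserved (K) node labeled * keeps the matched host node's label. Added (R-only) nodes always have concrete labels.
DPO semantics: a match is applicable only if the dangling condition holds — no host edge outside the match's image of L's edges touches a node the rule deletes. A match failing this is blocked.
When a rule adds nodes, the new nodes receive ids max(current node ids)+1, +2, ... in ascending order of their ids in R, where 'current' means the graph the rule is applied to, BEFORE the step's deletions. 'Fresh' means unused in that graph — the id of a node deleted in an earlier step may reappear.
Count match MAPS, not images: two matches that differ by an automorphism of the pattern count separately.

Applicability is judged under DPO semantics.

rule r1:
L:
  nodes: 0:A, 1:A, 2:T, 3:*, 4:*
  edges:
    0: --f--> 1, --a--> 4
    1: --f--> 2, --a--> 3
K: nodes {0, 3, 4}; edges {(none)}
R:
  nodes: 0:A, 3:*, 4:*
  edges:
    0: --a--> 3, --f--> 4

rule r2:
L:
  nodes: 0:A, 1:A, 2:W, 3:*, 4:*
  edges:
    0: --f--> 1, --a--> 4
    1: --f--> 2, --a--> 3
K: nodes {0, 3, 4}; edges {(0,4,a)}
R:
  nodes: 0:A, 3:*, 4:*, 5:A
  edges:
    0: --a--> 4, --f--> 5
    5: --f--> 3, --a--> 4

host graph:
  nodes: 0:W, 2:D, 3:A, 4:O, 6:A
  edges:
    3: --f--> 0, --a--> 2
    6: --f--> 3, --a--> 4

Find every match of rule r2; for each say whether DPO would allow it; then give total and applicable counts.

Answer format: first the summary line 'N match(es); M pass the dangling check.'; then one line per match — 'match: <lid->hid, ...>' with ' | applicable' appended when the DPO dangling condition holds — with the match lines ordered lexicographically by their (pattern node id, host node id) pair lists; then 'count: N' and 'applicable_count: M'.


1 match(es); 1 pass the dangling check.
match: 0->6, 1->3, 2->0, 3->2, 4->4 | applicable
count: 1
applicable_count: 1
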